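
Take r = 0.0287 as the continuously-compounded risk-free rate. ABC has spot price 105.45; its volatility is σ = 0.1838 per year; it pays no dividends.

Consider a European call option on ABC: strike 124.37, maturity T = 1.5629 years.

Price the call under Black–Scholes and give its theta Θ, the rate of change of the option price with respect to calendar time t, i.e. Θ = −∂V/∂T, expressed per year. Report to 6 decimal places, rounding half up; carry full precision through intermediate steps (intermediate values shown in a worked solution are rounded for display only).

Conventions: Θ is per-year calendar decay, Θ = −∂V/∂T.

price = 4.892729
Θ = -3.738825

σ√T = 0.1838·√1.5629 = 0.229779
d₁ = (ln(S/K) + (r+σ²/2)T) / (σ√T) = (ln(105.45/124.37) + (0.0287+0.1838²/2)·1.5629) / 0.229779 = (-0.165024 + 0.071255) / 0.229779 = -0.408085
d₂ = d₁ − σ√T = -0.408085 − 0.229779 = -0.637865
e^{−rT} = 0.956136
N(d₁) = 0.341606,  N(d₂) = 0.261781
Call price V = S·N(d₁) − K·e^{−rT}·N(d₂) = 36.022308 − 31.129579 = 4.892729
φ(d₁) = (1/√(2π))·e^{−d₁²/2} = 0.367069
Θ = −S·φ(d₁)·σ/(2√T) − r·K·e^{−rT}·N(d₂) = −2.845406 − 0.893419 = -3.738825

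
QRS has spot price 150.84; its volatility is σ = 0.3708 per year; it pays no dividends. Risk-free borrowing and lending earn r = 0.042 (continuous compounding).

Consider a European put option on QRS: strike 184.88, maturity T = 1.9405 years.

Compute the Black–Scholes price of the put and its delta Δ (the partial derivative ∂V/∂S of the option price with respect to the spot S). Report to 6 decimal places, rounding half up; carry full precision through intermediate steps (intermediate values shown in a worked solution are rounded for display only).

σ√T = 0.3708·√1.9405 = 0.516531
d₁ = (ln(S/K) + (r+σ²/2)T) / (σ√T) = (ln(150.84/184.88) + (0.042+0.3708²/2)·1.9405) / 0.516531 = (-0.203487 + 0.214903) / 0.516531 = 0.022101
d₂ = d₁ − σ√T = 0.022101 − 0.516531 = -0.494430
e^{−rT} = 0.921732
N(−d₁) = 0.491184,  N(−d₂) = 0.689499
Put price V = K·e^{−rT}·N(−d₂) − S·N(−d₁) = 117.497324 − 74.090139 = 43.407186
Δ = −N(−d₁) = -0.491184

price = 43.407186
Δ = -0.491184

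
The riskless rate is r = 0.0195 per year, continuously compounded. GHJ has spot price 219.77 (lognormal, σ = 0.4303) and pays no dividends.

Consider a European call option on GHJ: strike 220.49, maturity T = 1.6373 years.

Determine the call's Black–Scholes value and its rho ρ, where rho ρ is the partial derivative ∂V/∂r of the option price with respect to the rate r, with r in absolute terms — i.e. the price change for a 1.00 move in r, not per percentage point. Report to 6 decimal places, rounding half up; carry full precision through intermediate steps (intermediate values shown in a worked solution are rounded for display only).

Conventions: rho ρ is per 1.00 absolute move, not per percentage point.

price = 50.164089
ρ = 143.946001

σ√T = 0.4303·√1.6373 = 0.550599
d₁ = (ln(S/K) + (r+σ²/2)T) / (σ√T) = (ln(219.77/220.49) + (0.0195+0.4303²/2)·1.6373) / 0.550599 = (-0.003271 + 0.183507) / 0.550599 = 0.327346
d₂ = d₁ − σ√T = 0.327346 − 0.550599 = -0.223253
e^{−rT} = 0.968577
N(d₁) = 0.628297,  N(d₂) = 0.411669
Call price V = S·N(d₁) − K·e^{−rT}·N(d₂) = 138.080782 − 87.916693 = 50.164089
ρ = K·T·e^{−rT}·N(d₂) = 143.946001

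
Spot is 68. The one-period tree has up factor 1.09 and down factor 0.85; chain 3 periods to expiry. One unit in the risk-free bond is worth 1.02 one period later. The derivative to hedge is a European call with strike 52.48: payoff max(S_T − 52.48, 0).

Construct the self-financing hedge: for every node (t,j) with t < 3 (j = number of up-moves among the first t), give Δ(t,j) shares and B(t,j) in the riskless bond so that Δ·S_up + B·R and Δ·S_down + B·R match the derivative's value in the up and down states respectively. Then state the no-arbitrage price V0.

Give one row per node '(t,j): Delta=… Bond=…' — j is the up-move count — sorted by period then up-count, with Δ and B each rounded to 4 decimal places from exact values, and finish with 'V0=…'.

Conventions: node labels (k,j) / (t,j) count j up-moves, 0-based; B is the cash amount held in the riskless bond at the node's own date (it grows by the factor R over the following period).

No-arbitrage ⇒ martingale measure with p* = (R−d)/(u−d) = 0.7083.
At maturity the claim pays: V(3,0)=0.0000, V(3,1)=1.0717, V(3,2)=16.1922, V(3,3)=35.5820
(2,0): S=49.1300. Δ = (V_up−V_dn)/(S_up−S_dn) = (1.0717−0.0000)/(53.5517−41.7605) = 0.0909. V = [p*·1.0717 + (1−p*)·0.0000]/1.02 = 0.7442. B = V − Δ·S = -3.7212.
(2,1): S=63.0020. Δ = (V_up−V_dn)/(S_up−S_dn) = (16.1922−1.0717)/(68.6722−53.5517) = 1.0000. V = [p*·16.1922 + (1−p*)·1.0717]/1.02 = 11.5510. B = V − Δ·S = -51.4510.
(2,2): S=80.7908. Δ = (V_up−V_dn)/(S_up−S_dn) = (35.5820−16.1922)/(88.0620−68.6722) = 1.0000. V = [p*·35.5820 + (1−p*)·16.1922]/1.02 = 29.3398. B = V − Δ·S = -51.4510.
(1,0): S=57.8000. Δ = (V_up−V_dn)/(S_up−S_dn) = (11.5510−0.7442)/(63.0020−49.1300) = 0.7790. V = [p*·11.5510 + (1−p*)·0.7442]/1.02 = 8.2344. B = V − Δ·S = -36.7939.
(1,1): S=74.1200. Δ = (V_up−V_dn)/(S_up−S_dn) = (29.3398−11.5510)/(80.7908−63.0020) = 1.0000. V = [p*·29.3398 + (1−p*)·11.5510]/1.02 = 23.6779. B = V − Δ·S = -50.4421.
(0,0): S=68.0000. Δ = (V_up−V_dn)/(S_up−S_dn) = (23.6779−8.2344)/(74.1200−57.8000) = 0.9463. V = [p*·23.6779 + (1−p*)·8.2344]/1.02 = 18.7976. B = V − Δ·S = -45.5504.
As a check, the time-0 holding Δ(0,0)·S0 + B(0,0) comes to 18.7976 — exactly V0.

(0,0): Delta=0.9463 Bond=-45.5504
(1,0): Delta=0.7790 Bond=-36.7939
(1,1): Delta=1.0000 Bond=-50.4421
(2,0): Delta=0.0909 Bond=-3.7212
(2,1): Delta=1.0000 Bond=-51.4510
(2,2): Delta=1.0000 Bond=-51.4510
V0=18.7976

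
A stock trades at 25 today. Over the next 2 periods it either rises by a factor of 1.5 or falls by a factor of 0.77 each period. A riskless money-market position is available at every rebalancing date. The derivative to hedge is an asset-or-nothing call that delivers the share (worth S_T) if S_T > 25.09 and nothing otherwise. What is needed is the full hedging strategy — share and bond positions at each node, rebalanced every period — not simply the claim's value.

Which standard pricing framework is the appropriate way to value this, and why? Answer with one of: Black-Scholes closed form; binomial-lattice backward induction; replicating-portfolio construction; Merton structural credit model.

framework: replicating-portfolio construction

Key observation: since the answer must list Δ and B at each node of the 1.5/0.77 lattice on 25, the replicating-portfolio method — solving the two-state system at every node — is the one that applies.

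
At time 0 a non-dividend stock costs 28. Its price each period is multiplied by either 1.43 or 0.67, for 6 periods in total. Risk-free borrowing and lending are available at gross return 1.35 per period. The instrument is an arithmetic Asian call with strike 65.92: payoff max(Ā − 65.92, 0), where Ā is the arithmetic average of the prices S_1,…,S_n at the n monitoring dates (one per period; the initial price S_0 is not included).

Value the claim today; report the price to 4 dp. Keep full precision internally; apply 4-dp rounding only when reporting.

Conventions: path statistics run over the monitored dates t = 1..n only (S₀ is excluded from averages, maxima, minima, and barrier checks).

Set p* = 0.8947 (from d < R < u); the path-dependent value is the discounted p*-expectation over all price paths.
Enumerate all 2^6 = 64 price paths (U = up ×1.43, D = down ×0.67); each path with k up-moves has probability p*^k·(1−p*)^(6−k).
DDDDDD: Ā=8.6177, payoff=0.0000, prob=0.000001
UDDDDD: Ā=18.3930, payoff=0.0000, prob=0.000012
DUDDDD: Ā=14.8463, payoff=0.0000, prob=0.000012
UUDDDD: Ā=31.6868, payoff=0.0000, prob=0.000098
DDUDDD: Ā=12.4700, payoff=0.0000, prob=0.000012
UDUDDD: Ā=26.6151, payoff=0.0000, prob=0.000098
DUUDDD: Ā=23.0684, payoff=0.0000, prob=0.000098
UUUDDD: Ā=49.2356, payoff=0.0000, prob=0.000835
DDDUDD: Ā=10.8779, payoff=0.0000, prob=0.000012
UDDUDD: Ā=23.2171, payoff=0.0000, prob=0.000098
DUDUDD: Ā=19.6704, payoff=0.0000, prob=0.000098
UUDUDD: Ā=41.9831, payoff=0.0000, prob=0.000835
DDUUDD: Ā=17.2941, payoff=0.0000, prob=0.000098
UDUUDD: Ā=36.9113, payoff=0.0000, prob=0.000835
DUUUDD: Ā=33.3647, payoff=0.0000, prob=0.000835
UUUUDD: Ā=71.2112, payoff=5.2912, prob=0.007101
DDDDUD: Ā=9.8112, payoff=0.0000, prob=0.000012
UDDDUD: Ā=20.9404, payoff=0.0000, prob=0.000098
DUDDUD: Ā=17.3937, payoff=0.0000, prob=0.000098
UUDDUD: Ā=37.1238, payoff=0.0000, prob=0.000835
DDUDUD: Ā=15.0174, payoff=0.0000, prob=0.000098
UDUDUD: Ā=32.0521, payoff=0.0000, prob=0.000835
DUUDUD: Ā=28.5054, payoff=0.0000, prob=0.000835
UUUDUD: Ā=60.8400, payoff=0.0000, prob=0.007101
DDDUUD: Ā=13.4253, payoff=0.0000, prob=0.000098
UDDUUD: Ā=28.6540, payoff=0.0000, prob=0.000835
DUDUUD: Ā=25.1074, payoff=0.0000, prob=0.000835
UUDUUD: Ā=53.5874, payoff=0.0000, prob=0.007101
DDUUUD: Ā=22.7311, payoff=0.0000, prob=0.000835
UDUUUD: Ā=48.5157, payoff=0.0000, prob=0.007101
DUUUUD: Ā=44.9690, payoff=0.0000, prob=0.007101
UUUUUD: Ā=95.9786, payoff=30.0586, prob=0.060361
DDDDDU: Ā=9.0965, payoff=0.0000, prob=0.000012
UDDDDU: Ā=19.4150, payoff=0.0000, prob=0.000098
DUDDDU: Ā=15.8683, payoff=0.0000, prob=0.000098
UUDDDU: Ā=33.8682, payoff=0.0000, prob=0.000835
DDUDDU: Ā=13.4920, payoff=0.0000, prob=0.000098
UDUDDU: Ā=28.7964, payoff=0.0000, prob=0.000835
DUUDDU: Ā=25.2498, payoff=0.0000, prob=0.000835
UUUDDU: Ā=53.8913, payoff=0.0000, prob=0.007101
DDDUDU: Ā=11.8999, payoff=0.0000, prob=0.000098
UDDUDU: Ā=25.3984, payoff=0.0000, prob=0.000835
DUDUDU: Ā=21.8517, payoff=0.0000, prob=0.000835
UUDUDU: Ā=46.6387, payoff=0.0000, prob=0.007101
DDUUDU: Ā=19.4754, payoff=0.0000, prob=0.000835
UDUUDU: Ā=41.5670, payoff=0.0000, prob=0.007101
DUUUDU: Ā=38.0203, payoff=0.0000, prob=0.007101
UUUUDU: Ā=81.1478, payoff=15.2278, prob=0.060361
DDDDUU: Ā=10.8332, payoff=0.0000, prob=0.000098
UDDDUU: Ā=23.1217, payoff=0.0000, prob=0.000835
DUDDUU: Ā=19.5750, payoff=0.0000, prob=0.000835
UUDDUU: Ā=41.7795, payoff=0.0000, prob=0.007101
DDUDUU: Ā=17.1987, payoff=0.0000, prob=0.000835
UDUDUU: Ā=36.7077, payoff=0.0000, prob=0.007101
DUUDUU: Ā=33.1611, payoff=0.0000, prob=0.007101
UUUDUU: Ā=70.7766, payoff=4.8566, prob=0.060361
DDDUUU: Ā=15.6066, payoff=0.0000, prob=0.000835
UDDUUU: Ā=33.3097, payoff=0.0000, prob=0.007101
DUDUUU: Ā=29.7630, payoff=0.0000, prob=0.007101
UUDUUU: Ā=63.5240, payoff=0.0000, prob=0.060361
DDUUUU: Ā=27.3867, payoff=0.0000, prob=0.007101
UDUUUU: Ā=58.4523, payoff=0.0000, prob=0.060361
DUUUUU: Ā=54.9056, payoff=0.0000, prob=0.060361
UUUUUU: Ā=117.1866, payoff=51.2666, prob=0.513064
Price = Σ prob·payoff / R^6 = 29.367315 / 6.053445 = 4.8513

price = 4.8513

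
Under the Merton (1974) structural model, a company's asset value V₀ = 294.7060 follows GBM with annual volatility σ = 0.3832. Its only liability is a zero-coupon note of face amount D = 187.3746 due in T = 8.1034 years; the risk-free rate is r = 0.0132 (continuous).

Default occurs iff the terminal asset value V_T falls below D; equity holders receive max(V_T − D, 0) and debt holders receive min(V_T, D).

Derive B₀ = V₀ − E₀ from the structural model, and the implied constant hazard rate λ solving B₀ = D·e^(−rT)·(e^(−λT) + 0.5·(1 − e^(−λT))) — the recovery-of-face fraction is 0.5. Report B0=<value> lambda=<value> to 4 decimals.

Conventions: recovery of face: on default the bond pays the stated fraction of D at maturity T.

Equity is a call on the firm's assets struck at D = 187.3746:
d₁ = [ln(V₀/D) + (r + σ²/2)T] / (σ√T)
   = [ln(294.7060/187.3746) + (0.0132 + 0.5·0.3832²)·8.1034] / (0.3832·√8.1034)
   = [0.452868 + 0.701926] / 1.090835 = 1.058633
d₂ = d₁ − σ√T = 1.058633 − 1.090835 = -0.032202
N(d₁) = 0.855116,  N(d₂) = 0.487155,  e^(−rT) = 0.898557
E₀ = V₀·N(d₁) − D·e^(−rT)·N(d₂)
   = 294.7060·0.855116 − 187.3746·0.898557·0.487155 = 169.987173
B₀ = V₀ − E₀ = 294.7060 − 169.987173 = 124.718827
e^(−λT) = (B₀·e^(rT)/D − 0.5)/(1 − 0.5) = (124.7188·1.112895/187.3746 − 0.5)/0.5 = 0.48151297
λ = −ln(0.48151297)/8.1034 = 0.090187

B0=124.7188 lambda=0.0902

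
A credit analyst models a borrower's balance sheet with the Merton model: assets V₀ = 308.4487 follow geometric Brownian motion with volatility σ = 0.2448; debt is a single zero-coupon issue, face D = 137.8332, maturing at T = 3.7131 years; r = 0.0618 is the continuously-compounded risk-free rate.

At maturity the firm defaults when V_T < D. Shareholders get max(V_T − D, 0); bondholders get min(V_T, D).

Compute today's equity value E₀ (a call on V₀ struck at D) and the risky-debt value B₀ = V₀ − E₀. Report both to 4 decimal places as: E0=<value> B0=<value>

E0=199.2989 B0=109.1498

Equity is a call on the firm's assets struck at D = 137.8332:
d₁ = [ln(V₀/D) + (r + σ²/2)T] / (σ√T)
   = [ln(308.4487/137.8332) + (0.0618 + 0.5·0.2448²)·3.7131] / (0.2448·√3.7131)
   = [0.805511 + 0.340727] / 0.471715 = 2.429938
d₂ = d₁ − σ√T = 2.429938 − 0.471715 = 1.958223
N(d₁) = 0.992449,  N(d₂) = 0.974898,  e^(−rT) = 0.794955
E₀ = V₀·N(d₁) − D·e^(−rT)·N(d₂)
   = 308.4487·0.992449 − 137.8332·0.794955·0.974898 = 199.298932
B₀ = V₀ − E₀ = 308.4487 − 199.298932 = 109.149768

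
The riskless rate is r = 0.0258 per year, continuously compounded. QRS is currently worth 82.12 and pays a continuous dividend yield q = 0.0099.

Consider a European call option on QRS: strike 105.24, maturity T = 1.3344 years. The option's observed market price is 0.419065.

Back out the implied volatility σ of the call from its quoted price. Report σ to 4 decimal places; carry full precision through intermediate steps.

At σ = 0.1322 the Black–Scholes value reproduces the quote:
σ√T = 0.1322·√1.3344 = 0.152712
d₁ = (ln(S/K) + (r−q+σ²/2)T) / (σ√T) = (ln(82.12/105.24) + (0.0258−0.0099+0.1322²/2)·1.3344) / 0.152712 = (-0.248062 + 0.032878) / 0.152712 = -1.409082
d₂ = d₁ − σ√T = -1.409082 − 0.152712 = -1.561794
e^{−rT} = 0.966158
e^{−qT} = 0.986876
N(d₁) = 0.079405,  N(d₂) = 0.059168
V = S·e^{−qT}·N(d₁) − K·e^{−rT}·N(d₂) = 6.435202 − 6.016137 = 0.419065 (equal to the quote); since ∂V/∂σ > 0 for all σ, the implied volatility is unique

sigma = 0.1322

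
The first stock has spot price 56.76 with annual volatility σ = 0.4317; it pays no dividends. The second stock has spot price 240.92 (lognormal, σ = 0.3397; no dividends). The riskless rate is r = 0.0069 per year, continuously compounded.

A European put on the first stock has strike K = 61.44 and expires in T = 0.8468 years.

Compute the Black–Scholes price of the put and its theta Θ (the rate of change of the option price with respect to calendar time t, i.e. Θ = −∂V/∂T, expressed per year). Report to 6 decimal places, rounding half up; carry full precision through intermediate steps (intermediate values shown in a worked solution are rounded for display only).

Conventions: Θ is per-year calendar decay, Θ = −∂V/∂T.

price = 11.593658
Θ = -5.037302

σ√T = 0.4317·√0.8468 = 0.397258
d₁ = (ln(S/K) + (r+σ²/2)T) / (σ√T) = (ln(56.76/61.44) + (0.0069+0.4317²/2)·0.8468) / 0.397258 = (-0.079229 + 0.084750) / 0.397258 = 0.013897
d₂ = d₁ − σ√T = 0.013897 − 0.397258 = -0.383361
e^{−rT} = 0.994174
N(−d₁) = 0.494456,  N(−d₂) = 0.649274
Put price V = K·e^{−rT}·N(−d₂) − S·N(−d₁) = 39.658991 − 28.065333 = 11.593658
φ(d₁) = (1/√(2π))·e^{−d₁²/2} = 0.398904
Θ = −S·φ(d₁)·σ/(2√T) + r·K·e^{−rT}·N(−d₂) = −5.310949 + 0.273647 = -5.037302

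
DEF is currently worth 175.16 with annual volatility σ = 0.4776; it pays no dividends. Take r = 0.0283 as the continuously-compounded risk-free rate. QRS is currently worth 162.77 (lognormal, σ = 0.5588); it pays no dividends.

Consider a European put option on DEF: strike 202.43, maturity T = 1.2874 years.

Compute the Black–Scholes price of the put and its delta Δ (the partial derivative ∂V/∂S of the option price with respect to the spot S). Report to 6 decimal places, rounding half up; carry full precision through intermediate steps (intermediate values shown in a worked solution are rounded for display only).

σ√T = 0.4776·√1.2874 = 0.541902
d₁ = (ln(S/K) + (r+σ²/2)T) / (σ√T) = (ln(175.16/202.43) + (0.0283+0.4776²/2)·1.2874) / 0.541902 = (-0.144694 + 0.183263) / 0.541902 = 0.071172
d₂ = d₁ − σ√T = 0.071172 − 0.541902 = -0.470731
e^{−rT} = 0.964222
N(−d₁) = 0.471630,  N(−d₂) = 0.681083
Put price V = K·e^{−rT}·N(−d₂) − S·N(−d₁) = 132.938979 − 82.610794 = 50.328184
Δ = −N(−d₁) = -0.471630

price = 50.328184
Δ = -0.471630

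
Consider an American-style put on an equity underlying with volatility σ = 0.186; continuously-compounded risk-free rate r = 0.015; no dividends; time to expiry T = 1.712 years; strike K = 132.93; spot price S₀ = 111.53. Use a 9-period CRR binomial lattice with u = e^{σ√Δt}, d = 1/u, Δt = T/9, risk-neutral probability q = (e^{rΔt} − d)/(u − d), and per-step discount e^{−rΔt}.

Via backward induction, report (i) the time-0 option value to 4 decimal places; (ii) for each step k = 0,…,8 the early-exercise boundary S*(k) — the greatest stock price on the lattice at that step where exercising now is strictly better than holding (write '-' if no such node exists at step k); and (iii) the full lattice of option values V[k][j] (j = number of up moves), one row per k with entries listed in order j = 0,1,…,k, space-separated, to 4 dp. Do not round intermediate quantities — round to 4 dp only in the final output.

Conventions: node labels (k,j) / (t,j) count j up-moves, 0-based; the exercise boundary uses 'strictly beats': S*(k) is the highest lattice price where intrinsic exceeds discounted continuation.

price = 23.9310
boundary = - - 94.8264 87.4376 94.8264 102.8396 94.8264 102.8396 111.5300
tree:
23.9310
30.6353 17.2921
38.1036 23.2625 11.3568
45.4924 30.2953 16.2877 6.4381
52.3056 38.1036 22.5770 10.0242 2.8504
58.5878 45.4924 30.0904 15.1125 4.9387 0.7559
64.3805 52.3056 38.1036 21.8782 8.3608 1.5081 0.0000
69.7219 58.5878 45.4924 30.0904 13.7033 3.0087 0.0000 0.0000
74.6470 64.3805 52.3056 38.1036 21.4000 6.0025 0.0000 0.0000 0.0000
79.1884 69.7219 58.5878 45.4924 30.0904 11.9752 0.0000 0.0000 0.0000 0.0000

params: Δt=0.19022 u=1.08450 d=0.92208 q=0.49732 e^(-rΔt)=0.99715
t_9 payoffs: 79.1884 69.7219 58.5878 45.4924 30.0904 11.9752 0.0000 0.0000 0.0000 0.0000
t_8: node(8,0) S=58.2830 payoff=74.6470 vs cont=74.2683 → 74.6470 [stop]  node(8,1) S=68.5495 payoff=64.3805 vs cont=64.0017 → 64.3805 [stop]  node(8,2) S=80.6244 payoff=52.3056 vs cont=51.9268 → 52.3056 [stop]  node(8,3) S=94.8264 payoff=38.1036 vs cont=37.7249 → 38.1036 [stop]  node(8,4) S=111.5300 payoff=21.4000 vs cont=21.0212 → 21.4000 [stop]  node(8,5) S=131.1759 payoff=1.7541 vs cont=6.0025 → 6.0025 [wait]  node(8,6) S=154.2825 payoff=0.0000 vs cont=0.0000 → 0.0000 [wait]  node(8,7) S=181.4593 payoff=0.0000 vs cont=0.0000 → 0.0000 [wait]  node(8,8) S=213.4232 payoff=0.0000 vs cont=0.0000 → 0.0000 [wait]  ⇒ S*(8)=111.5300
t_7: node(7,0) S=63.2081 payoff=69.7219 vs cont=69.3431 → 69.7219 [stop]  node(7,1) S=74.3422 payoff=58.5878 vs cont=58.2090 → 58.5878 [stop]  node(7,2) S=87.4376 payoff=45.4924 vs cont=45.1137 → 45.4924 [stop]  node(7,3) S=102.8396 payoff=30.0904 vs cont=29.7116 → 30.0904 [stop]  node(7,4) S=120.9548 payoff=11.9752 vs cont=13.7033 → 13.7033 [wait]  node(7,5) S=142.2609 payoff=0.0000 vs cont=3.0087 → 3.0087 [wait]  node(7,6) S=167.3200 payoff=0.0000 vs cont=0.0000 → 0.0000 [wait]  node(7,7) S=196.7933 payoff=0.0000 vs cont=0.0000 → 0.0000 [wait]  ⇒ S*(7)=102.8396
t_6: node(6,0) S=68.5495 payoff=64.3805 vs cont=64.0017 → 64.3805 [stop]  node(6,1) S=80.6244 payoff=52.3056 vs cont=51.9268 → 52.3056 [stop]  node(6,2) S=94.8264 payoff=38.1036 vs cont=37.7249 → 38.1036 [stop]  node(6,3) S=111.5300 payoff=21.4000 vs cont=21.8782 → 21.8782 [wait]  node(6,4) S=131.1759 payoff=1.7541 vs cont=8.3608 → 8.3608 [wait]  node(6,5) S=154.2825 payoff=0.0000 vs cont=1.5081 → 1.5081 [wait]  node(6,6) S=181.4593 payoff=0.0000 vs cont=0.0000 → 0.0000 [wait]  ⇒ S*(6)=94.8264
t_5: node(5,0) S=74.3422 payoff=58.5878 vs cont=58.2090 → 58.5878 [stop]  node(5,1) S=87.4376 payoff=45.4924 vs cont=45.1137 → 45.4924 [stop]  node(5,2) S=102.8396 payoff=30.0904 vs cont=29.9488 → 30.0904 [stop]  node(5,3) S=120.9548 payoff=11.9752 vs cont=15.1125 → 15.1125 [wait]  node(5,4) S=142.2609 payoff=0.0000 vs cont=4.9387 → 4.9387 [wait]  node(5,5) S=167.3200 payoff=0.0000 vs cont=0.7559 → 0.7559 [wait]  ⇒ S*(5)=102.8396
t_4: node(4,0) S=80.6244 payoff=52.3056 vs cont=51.9268 → 52.3056 [stop]  node(4,1) S=94.8264 payoff=38.1036 vs cont=37.7249 → 38.1036 [stop]  node(4,2) S=111.5300 payoff=21.4000 vs cont=22.5770 → 22.5770 [wait]  node(4,3) S=131.1759 payoff=1.7541 vs cont=10.0242 → 10.0242 [wait]  node(4,4) S=154.2825 payoff=0.0000 vs cont=2.8504 → 2.8504 [wait]  ⇒ S*(4)=94.8264
t_3: node(3,0) S=87.4376 payoff=45.4924 vs cont=45.1137 → 45.4924 [stop]  node(3,1) S=102.8396 payoff=30.0904 vs cont=30.2953 → 30.2953 [wait]  node(3,2) S=120.9548 payoff=11.9752 vs cont=16.2877 → 16.2877 [wait]  node(3,3) S=142.2609 payoff=0.0000 vs cont=6.4381 → 6.4381 [wait]  ⇒ S*(3)=87.4376
t_2: node(2,0) S=94.8264 payoff=38.1036 vs cont=37.8265 → 38.1036 [stop]  node(2,1) S=111.5300 payoff=21.4000 vs cont=23.2625 → 23.2625 [wait]  node(2,2) S=131.1759 payoff=1.7541 vs cont=11.3568 → 11.3568 [wait]  ⇒ S*(2)=94.8264
t_1: node(1,0) S=102.8396 payoff=30.0904 vs cont=30.6353 → 30.6353 [wait]  node(1,1) S=120.9548 payoff=11.9752 vs cont=17.2921 → 17.2921 [wait]  ⇒ S*(1)=-
t_0: node(0,0) S=111.5300 payoff=21.4000 vs cont=23.9310 → 23.9310 [wait]  ⇒ S*(0)=-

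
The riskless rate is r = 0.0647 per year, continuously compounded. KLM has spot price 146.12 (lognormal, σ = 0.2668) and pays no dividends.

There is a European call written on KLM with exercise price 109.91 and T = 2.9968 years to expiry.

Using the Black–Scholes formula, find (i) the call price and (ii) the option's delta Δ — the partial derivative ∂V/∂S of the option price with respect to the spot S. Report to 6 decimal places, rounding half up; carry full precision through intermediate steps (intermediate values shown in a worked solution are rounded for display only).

σ√T = 0.2668·√2.9968 = 0.461865
d₁ = (ln(S/K) + (r+σ²/2)T) / (σ√T) = (ln(146.12/109.91) + (0.0647+0.2668²/2)·2.9968) / 0.461865 = (0.284766 + 0.300552) / 0.461865 = 1.267295
d₂ = d₁ − σ√T = 1.267295 − 0.461865 = 0.805430
e^{−rT} = 0.823746
N(d₁) = 0.897475,  N(d₂) = 0.789714
Call price V = S·N(d₁) − K·e^{−rT}·N(d₂) = 131.139062 − 71.499103 = 59.639960
Δ = N(d₁) = 0.897475

price = 59.639960
Δ = 0.897475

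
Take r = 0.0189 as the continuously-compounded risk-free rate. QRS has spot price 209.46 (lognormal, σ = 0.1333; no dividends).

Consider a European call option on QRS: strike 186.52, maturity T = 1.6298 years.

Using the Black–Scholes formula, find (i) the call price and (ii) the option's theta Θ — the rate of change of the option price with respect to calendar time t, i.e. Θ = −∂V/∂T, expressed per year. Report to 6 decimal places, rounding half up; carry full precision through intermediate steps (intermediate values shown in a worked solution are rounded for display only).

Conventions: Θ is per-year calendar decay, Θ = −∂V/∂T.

price = 32.150654
Θ = -5.455939

σ√T = 0.1333·√1.6298 = 0.170176
d₁ = (ln(S/K) + (r+σ²/2)T) / (σ√T) = (ln(209.46/186.52) + (0.0189+0.1333²/2)·1.6298) / 0.170176 = (0.115994 + 0.045283) / 0.170176 = 0.947712
d₂ = d₁ − σ√T = 0.947712 − 0.170176 = 0.777536
e^{−rT} = 0.969666
N(d₁) = 0.828362,  N(d₂) = 0.781579
Call price V = S·N(d₁) − K·e^{−rT}·N(d₂) = 173.508677 − 141.358023 = 32.150654
φ(d₁) = (1/√(2π))·e^{−d₁²/2} = 0.254611
Θ = −S·φ(d₁)·σ/(2√T) − r·K·e^{−rT}·N(d₂) = −2.784273 − 2.671667 = -5.455939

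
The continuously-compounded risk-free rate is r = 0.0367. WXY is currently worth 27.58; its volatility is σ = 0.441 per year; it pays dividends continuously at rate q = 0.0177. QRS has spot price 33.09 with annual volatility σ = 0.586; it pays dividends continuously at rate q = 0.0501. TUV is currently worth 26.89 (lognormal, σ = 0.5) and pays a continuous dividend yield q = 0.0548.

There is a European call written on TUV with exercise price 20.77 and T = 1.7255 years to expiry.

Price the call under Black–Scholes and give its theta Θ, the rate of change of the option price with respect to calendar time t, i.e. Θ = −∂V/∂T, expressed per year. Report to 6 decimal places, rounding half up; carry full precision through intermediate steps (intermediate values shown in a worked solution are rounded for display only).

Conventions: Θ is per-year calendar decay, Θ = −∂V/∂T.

σ√T = 0.5·√1.7255 = 0.656791
d₁ = (ln(S/K) + (r−q+σ²/2)T) / (σ√T) = (ln(26.89/20.77) + (0.0367−0.0548+0.5²/2)·1.7255) / 0.656791 = (0.258245 + 0.184456) / 0.656791 = 0.674036
d₂ = d₁ − σ√T = 0.674036 − 0.656791 = 0.017244
e^{−rT} = 0.938638
e^{−qT} = 0.909776
N(d₁) = 0.749856,  N(d₂) = 0.506879
Call price V = S·e^{−qT}·N(d₁) − K·e^{−rT}·N(d₂) = 18.344366 − 9.881862 = 8.462504
φ(d₁) = (1/√(2π))·e^{−d₁²/2} = 0.317874
Θ = −S·e^{−qT}·φ(d₁)·σ/(2√T) + q·S·e^{−qT}·N(d₁) − r·K·e^{−rT}·N(d₂) = −1.480003 + 1.005271 − 0.362664 = -0.837396

price = 8.462504
Θ = -0.837396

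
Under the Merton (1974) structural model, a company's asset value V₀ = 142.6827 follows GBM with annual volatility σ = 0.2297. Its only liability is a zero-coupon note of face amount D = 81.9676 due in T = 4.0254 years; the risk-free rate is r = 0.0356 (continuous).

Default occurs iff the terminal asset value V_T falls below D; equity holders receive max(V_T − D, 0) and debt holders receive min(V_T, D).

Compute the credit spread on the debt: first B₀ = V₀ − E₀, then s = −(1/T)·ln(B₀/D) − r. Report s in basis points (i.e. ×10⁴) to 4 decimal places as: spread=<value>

spread=45.6276

With assets at 142.6827 and a single debt payment of 81.9676 at 4.0254 years:
d₁ = [ln(V₀/D) + (r + σ²/2)T] / (σ√T)
   = [ln(142.6827/81.9676) + (0.0356 + 0.5·0.2297²)·4.0254] / (0.2297·√4.0254)
   = [0.554299 + 0.249498] / 0.460856 = 1.744140
d₂ = d₁ − σ√T = 1.744140 − 0.460856 = 1.283283
N(d₁) = 0.959433,  N(d₂) = 0.900304,  e^(−rT) = 0.866490
E₀ = V₀·N(d₁) − D·e^(−rT)·N(d₂)
   = 142.6827·0.959433 − 81.9676·0.866490·0.900304 = 72.951151
B₀ = V₀ − E₀ = 142.6827 − 72.951151 = 69.731549
spread = −(1/T)·ln(B₀/D) − r = −(1/4.0254)·ln(69.731549/81.9676) − 0.0356 = 0.00456276
in basis points: 0.00456276 × 10⁴ = 45.6276 bp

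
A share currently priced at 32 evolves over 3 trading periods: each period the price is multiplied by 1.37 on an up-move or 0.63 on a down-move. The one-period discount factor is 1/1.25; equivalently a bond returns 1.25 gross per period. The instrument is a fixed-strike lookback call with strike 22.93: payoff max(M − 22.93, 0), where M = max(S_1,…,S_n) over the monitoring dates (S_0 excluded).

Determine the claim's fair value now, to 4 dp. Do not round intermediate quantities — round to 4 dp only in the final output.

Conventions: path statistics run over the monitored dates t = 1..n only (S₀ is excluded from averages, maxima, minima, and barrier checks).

price = 22.4133

Risk-neutral up-probability p* = (R−d)/(u−d) = (1.25−0.63)/(1.37−0.63) = 0.8378; the claim prices as the p*-weighted sum of path payoffs discounted by R^3.
Enumerate all 2^3 = 8 price paths (U = up ×1.37, D = down ×0.63); each path with k up-moves has probability p*^k·(1−p*)^(3−k).
DDD: M=20.1600, payoff=0.0000, prob=0.004264
UDD: M=43.8400, payoff=20.9100, prob=0.022032
DUD: M=27.6192, payoff=4.6892, prob=0.022032
UUD: M=60.0608, payoff=37.1308, prob=0.113833
DDU: M=20.1600, payoff=0.0000, prob=0.022032
UDU: M=43.8400, payoff=20.9100, prob=0.113833
DUU: M=37.8383, payoff=14.9083, prob=0.113833
UUU: M=82.2833, payoff=59.3533, prob=0.588139
Price = Σ prob·payoff / R^3 = 43.776031 / 1.953125 = 22.4133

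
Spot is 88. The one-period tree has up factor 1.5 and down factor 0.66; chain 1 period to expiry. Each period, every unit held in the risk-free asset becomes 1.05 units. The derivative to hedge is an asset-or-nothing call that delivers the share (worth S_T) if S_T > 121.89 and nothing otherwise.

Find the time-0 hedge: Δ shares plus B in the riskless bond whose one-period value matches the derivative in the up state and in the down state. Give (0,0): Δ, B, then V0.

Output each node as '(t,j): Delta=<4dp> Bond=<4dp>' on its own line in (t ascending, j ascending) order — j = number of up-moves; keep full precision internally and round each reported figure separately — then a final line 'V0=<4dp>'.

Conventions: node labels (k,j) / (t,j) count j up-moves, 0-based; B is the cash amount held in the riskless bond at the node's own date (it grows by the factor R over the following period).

(0,0): Delta=1.7857 Bond=-98.7755
V0=58.3673

No-arbitrage ⇒ martingale measure with p* = (R−d)/(u−d) = 0.4643.
At maturity the claim pays: V(1,0)=0.0000, V(1,1)=132.0000
(0,0): S=88.0000. Δ = (V_up−V_dn)/(S_up−S_dn) = (132.0000−0.0000)/(132.0000−58.0800) = 1.7857. V = [p*·132.0000 + (1−p*)·0.0000]/1.05 = 58.3673. B = V − Δ·S = -98.7755.
As a check, the time-0 holding Δ(0,0)·S0 + B(0,0) comes to 58.3673 — exactly V0.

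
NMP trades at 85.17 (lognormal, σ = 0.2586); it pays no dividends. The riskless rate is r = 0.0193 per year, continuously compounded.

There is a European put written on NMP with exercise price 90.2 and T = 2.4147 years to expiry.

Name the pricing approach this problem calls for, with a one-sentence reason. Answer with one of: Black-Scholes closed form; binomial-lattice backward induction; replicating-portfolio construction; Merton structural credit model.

framework: Black-Scholes closed form

Key observation: a European-exercise option on NMP struck at 90.2 — a GBM underlying with constant parameters — admits an analytic price: the data contain no early exercise, no discrete tree, no debt structure.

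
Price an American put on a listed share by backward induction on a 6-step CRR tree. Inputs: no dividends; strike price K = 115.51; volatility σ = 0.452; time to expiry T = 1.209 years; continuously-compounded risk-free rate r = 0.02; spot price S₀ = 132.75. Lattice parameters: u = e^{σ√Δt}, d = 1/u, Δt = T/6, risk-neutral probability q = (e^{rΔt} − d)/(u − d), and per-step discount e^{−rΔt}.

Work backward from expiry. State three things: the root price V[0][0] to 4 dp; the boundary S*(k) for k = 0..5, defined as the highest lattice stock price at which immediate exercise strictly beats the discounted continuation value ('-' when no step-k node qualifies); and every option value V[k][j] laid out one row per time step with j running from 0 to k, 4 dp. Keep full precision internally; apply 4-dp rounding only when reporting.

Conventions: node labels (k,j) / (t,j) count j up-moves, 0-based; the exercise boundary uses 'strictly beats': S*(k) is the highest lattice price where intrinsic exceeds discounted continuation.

price = 16.1738
boundary = - - - - 58.9612 72.2243
tree:
16.1738
23.4085 7.8002
32.8052 12.5538 2.2736
44.1621 19.7258 4.2221 0.0000
56.5488 29.9702 7.8407 0.0000 0.0000
67.3763 43.2857 14.5604 0.0000 0.0000 0.0000
76.2155 56.5488 27.0391 0.0000 0.0000 0.0000 0.0000

Δt=0.20150  u=1.22495  d=0.81636  q=0.45933  discount=0.99598
step 6 (expiry): payoffs max(K−S,0) = 76.2155 56.5488 27.0391 0.0000 0.0000 0.0000 0.0000
step 5: (k=5,j=0): S=48.1337, K−S=67.3763, hold=66.9118 ⇒ V=67.3763 exercise | (k=5,j=1): S=72.2243, K−S=43.2857, hold=42.8212 ⇒ V=43.2857 exercise | (k=5,j=2): S=108.3721, K−S=7.1379, hold=14.5604 ⇒ V=14.5604 continue | (k=5,j=3): S=162.6116, K−S=0.0000, hold=0.0000 ⇒ V=0.0000 continue | (k=5,j=4): S=243.9978, K−S=0.0000, hold=0.0000 ⇒ V=0.0000 continue | (k=5,j=5): S=366.1172, K−S=0.0000, hold=0.0000 ⇒ V=0.0000 continue  boundary S*=72.2243
step 4: (k=4,j=0): S=58.9612, K−S=56.5488, hold=56.0843 ⇒ V=56.5488 exercise | (k=4,j=1): S=88.4709, K−S=27.0391, hold=29.9702 ⇒ V=29.9702 continue | (k=4,j=2): S=132.7500, K−S=0.0000, hold=7.8407 ⇒ V=7.8407 continue | (k=4,j=3): S=199.1906, K−S=0.0000, hold=0.0000 ⇒ V=0.0000 continue | (k=4,j=4): S=298.8842, K−S=0.0000, hold=0.0000 ⇒ V=0.0000 continue  boundary S*=58.9612
step 3: (k=3,j=0): S=72.2243, K−S=43.2857, hold=44.1621 ⇒ V=44.1621 continue | (k=3,j=1): S=108.3721, K−S=7.1379, hold=19.7258 ⇒ V=19.7258 continue | (k=3,j=2): S=162.6116, K−S=0.0000, hold=4.2221 ⇒ V=4.2221 continue | (k=3,j=3): S=243.9978, K−S=0.0000, hold=0.0000 ⇒ V=0.0000 continue  boundary S*=-
step 2: (k=2,j=0): S=88.4709, K−S=27.0391, hold=32.8052 ⇒ V=32.8052 continue | (k=2,j=1): S=132.7500, K−S=0.0000, hold=12.5538 ⇒ V=12.5538 continue | (k=2,j=2): S=199.1906, K−S=0.0000, hold=2.2736 ⇒ V=2.2736 continue  boundary S*=-
step 1: (k=1,j=0): S=108.3721, K−S=7.1379, hold=23.4085 ⇒ V=23.4085 continue | (k=1,j=1): S=162.6116, K−S=0.0000, hold=7.8002 ⇒ V=7.8002 continue  boundary S*=-
step 0: (k=0,j=0): S=132.7500, K−S=0.0000, hold=16.1738 ⇒ V=16.1738 continue  boundary S*=-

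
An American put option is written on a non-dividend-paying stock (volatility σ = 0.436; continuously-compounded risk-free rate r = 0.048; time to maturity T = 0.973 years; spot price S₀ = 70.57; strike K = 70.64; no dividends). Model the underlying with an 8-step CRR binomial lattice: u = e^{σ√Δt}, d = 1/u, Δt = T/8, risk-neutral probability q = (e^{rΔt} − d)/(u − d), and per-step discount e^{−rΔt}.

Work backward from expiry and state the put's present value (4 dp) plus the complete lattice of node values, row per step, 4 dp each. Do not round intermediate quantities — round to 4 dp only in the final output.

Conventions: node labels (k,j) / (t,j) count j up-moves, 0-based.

price = 10.3796
tree:
10.3796
14.5753 5.9831
19.8078 9.1122 2.6828
25.9190 13.4610 4.5351 0.7187
32.2273 19.1382 7.5049 1.3890 0.0050
37.6457 25.9190 12.0616 2.6842 0.0096 0.0000
42.2998 32.2273 18.5748 5.1873 0.0186 0.0000 0.0000
46.2974 37.6457 25.9190 10.0245 0.0361 0.0000 0.0000 0.0000
49.7311 42.2998 32.2273 18.5748 0.0700 0.0000 0.0000 0.0000 0.0000

params: Δt=0.12162 u=1.16422 d=0.85894 q=0.48124 e^(-rΔt)=0.99418
t_8 payoffs: 49.7311 42.2998 32.2273 18.5748 0.0700 0.0000 0.0000 0.0000 0.0000
k=7: node(7,0) S=24.3426 payoff=46.2974 vs cont=45.8862 → 46.2974 [stop]  node(7,1) S=32.9943 payoff=37.6457 vs cont=37.2345 → 37.6457 [stop]  node(7,2) S=44.7210 payoff=25.9190 vs cont=25.5078 → 25.9190 [stop]  node(7,3) S=60.6155 payoff=10.0245 vs cont=9.6133 → 10.0245 [stop]  node(7,4) S=82.1592 payoff=0.0000 vs cont=0.0361 → 0.0361 [wait]  node(7,5) S=111.3599 payoff=0.0000 vs cont=0.0000 → 0.0000 [wait]  node(7,6) S=150.9389 payoff=0.0000 vs cont=0.0000 → 0.0000 [wait]  node(7,7) S=204.5849 payoff=0.0000 vs cont=0.0000 → 0.0000 [wait]
k=6: node(6,0) S=28.3402 payoff=42.2998 vs cont=41.8886 → 42.2998 [stop]  node(6,1) S=38.4127 payoff=32.2273 vs cont=31.8161 → 32.2273 [stop]  node(6,2) S=52.0652 payoff=18.5748 vs cont=18.1636 → 18.5748 [stop]  node(6,3) S=70.5700 payoff=0.0700 vs cont=5.1873 → 5.1873 [wait]  node(6,4) S=95.6517 payoff=0.0000 vs cont=0.0186 → 0.0186 [wait]  node(6,5) S=129.6478 payoff=0.0000 vs cont=0.0000 → 0.0000 [wait]  node(6,6) S=175.7266 payoff=0.0000 vs cont=0.0000 → 0.0000 [wait]
k=5: node(5,0) S=32.9943 payoff=37.6457 vs cont=37.2345 → 37.6457 [stop]  node(5,1) S=44.7210 payoff=25.9190 vs cont=25.5078 → 25.9190 [stop]  node(5,2) S=60.6155 payoff=10.0245 vs cont=12.0616 → 12.0616 [wait]  node(5,3) S=82.1592 payoff=0.0000 vs cont=2.6842 → 2.6842 [wait]  node(5,4) S=111.3599 payoff=0.0000 vs cont=0.0096 → 0.0096 [wait]  node(5,5) S=150.9389 payoff=0.0000 vs cont=0.0000 → 0.0000 [wait]
k=4: node(4,0) S=38.4127 payoff=32.2273 vs cont=31.8161 → 32.2273 [stop]  node(4,1) S=52.0652 payoff=18.5748 vs cont=19.1382 → 19.1382 [wait]  node(4,2) S=70.5700 payoff=0.0700 vs cont=7.5049 → 7.5049 [wait]  node(4,3) S=95.6517 payoff=0.0000 vs cont=1.3890 → 1.3890 [wait]  node(4,4) S=129.6478 payoff=0.0000 vs cont=0.0050 → 0.0050 [wait]
k=3: node(3,0) S=44.7210 payoff=25.9190 vs cont=25.7774 → 25.9190 [stop]  node(3,1) S=60.6155 payoff=10.0245 vs cont=13.4610 → 13.4610 [wait]  node(3,2) S=82.1592 payoff=0.0000 vs cont=4.5351 → 4.5351 [wait]  node(3,3) S=111.3599 payoff=0.0000 vs cont=0.7187 → 0.7187 [wait]
k=2: node(2,0) S=52.0652 payoff=18.5748 vs cont=19.8078 → 19.8078 [wait]  node(2,1) S=70.5700 payoff=0.0700 vs cont=9.1122 → 9.1122 [wait]  node(2,2) S=95.6517 payoff=0.0000 vs cont=2.6828 → 2.6828 [wait]
k=1: node(1,0) S=60.6155 payoff=10.0245 vs cont=14.5753 → 14.5753 [wait]  node(1,1) S=82.1592 payoff=0.0000 vs cont=5.9831 → 5.9831 [wait]
k=0: node(0,0) S=70.5700 payoff=0.0700 vs cont=10.3796 → 10.3796 [wait]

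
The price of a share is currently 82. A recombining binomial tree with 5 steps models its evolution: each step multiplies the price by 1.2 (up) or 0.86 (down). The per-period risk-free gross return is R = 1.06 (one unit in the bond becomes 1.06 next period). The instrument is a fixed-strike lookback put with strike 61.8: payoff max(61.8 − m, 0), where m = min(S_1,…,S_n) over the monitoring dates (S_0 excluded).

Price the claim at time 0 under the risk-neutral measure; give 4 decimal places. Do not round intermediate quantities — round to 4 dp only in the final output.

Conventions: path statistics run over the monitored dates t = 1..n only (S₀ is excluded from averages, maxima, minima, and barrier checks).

price = 1.0891

No-arbitrage gives p* = (R−d)/(u−d) = 0.5882: enumerate every path, weight its payoff by its p*-probability, and discount by R^5.
Enumerate all 2^5 = 32 price paths (U = up ×1.2, D = down ×0.86); each path with k up-moves has probability p*^k·(1−p*)^(5−k).
DDDDD: m=38.5750, payoff=23.2250, prob=0.011837
UDDDD: m=53.8256, payoff=7.9744, prob=0.016910
DUDDD: m=53.8256, payoff=7.9744, prob=0.016910
UUDDD: m=75.1055, payoff=0.0000, prob=0.024157
DDUDD: m=53.8256, payoff=7.9744, prob=0.016910
UDUDD: m=75.1055, payoff=0.0000, prob=0.024157
DUUDD: m=70.5200, payoff=0.0000, prob=0.024157
UUUDD: m=98.4000, payoff=0.0000, prob=0.034511
DDDUD: m=52.1566, payoff=9.6434, prob=0.016910
UDDUD: m=72.7766, payoff=0.0000, prob=0.024157
DUDUD: m=70.5200, payoff=0.0000, prob=0.024157
UUDUD: m=98.4000, payoff=0.0000, prob=0.034511
DDUUD: m=60.6472, payoff=1.1528, prob=0.024157
UDUUD: m=84.6240, payoff=0.0000, prob=0.034511
DUUUD: m=70.5200, payoff=0.0000, prob=0.034511
UUUUD: m=98.4000, payoff=0.0000, prob=0.049301
DDDDU: m=44.8547, payoff=16.9453, prob=0.016910
UDDDU: m=62.5879, payoff=0.0000, prob=0.024157
DUDDU: m=62.5879, payoff=0.0000, prob=0.024157
UUDDU: m=87.3320, payoff=0.0000, prob=0.034511
DDUDU: m=60.6472, payoff=1.1528, prob=0.024157
UDUDU: m=84.6240, payoff=0.0000, prob=0.034511
DUUDU: m=70.5200, payoff=0.0000, prob=0.034511
UUUDU: m=98.4000, payoff=0.0000, prob=0.049301
DDDUU: m=52.1566, payoff=9.6434, prob=0.024157
UDDUU: m=72.7766, payoff=0.0000, prob=0.034511
DUDUU: m=70.5200, payoff=0.0000, prob=0.034511
UUDUU: m=98.4000, payoff=0.0000, prob=0.049301
DDUUU: m=60.6472, payoff=1.1528, prob=0.034511
UDUUU: m=84.6240, payoff=0.0000, prob=0.049301
DUUUU: m=70.5200, payoff=0.0000, prob=0.049301
UUUUU: m=98.4000, payoff=0.0000, prob=0.070430
Price = Σ prob·payoff / R^5 = 1.457521 / 1.338226 = 1.0891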